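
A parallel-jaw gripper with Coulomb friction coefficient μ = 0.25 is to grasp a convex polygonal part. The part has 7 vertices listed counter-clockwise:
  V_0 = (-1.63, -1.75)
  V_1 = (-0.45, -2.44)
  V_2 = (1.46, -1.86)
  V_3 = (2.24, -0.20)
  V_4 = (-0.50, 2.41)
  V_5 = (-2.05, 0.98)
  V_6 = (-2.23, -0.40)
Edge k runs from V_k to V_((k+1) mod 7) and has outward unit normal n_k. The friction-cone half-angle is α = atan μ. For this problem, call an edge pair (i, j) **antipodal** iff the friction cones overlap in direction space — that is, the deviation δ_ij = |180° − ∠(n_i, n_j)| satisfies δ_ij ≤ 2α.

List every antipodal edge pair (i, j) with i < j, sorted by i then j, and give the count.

α = atan 0.25 = 14.04°;  2α = 28.07°
n_0 = (-0.5048, -0.8632)
n_1 = (+0.2906, -0.9569)
n_2 = (+0.9051, -0.4253)
n_3 = (+0.6897, +0.7241)
n_4 = (-0.6781, +0.7350)
n_5 = (-0.9916, +0.1293)
n_6 = (-0.9138, -0.4061)
  (0,1): δ = 132.79°  ·
  (0,2): δ = 84.85°  ·
  (0,3): δ = 13.29°  ✓
  (0,4): δ = 73.01°  ·
  (0,5): δ = 112.89°  ·
  (0,6): δ = 144.28°  ·
  (1,2): δ = 132.06°  ·
  (1,3): δ = 60.50°  ·
  (1,4): δ = 25.80°  ✓
  (1,5): δ = 65.68°  ·
  (1,6): δ = 97.07°  ·
  (2,3): δ = 108.44°  ·
  (2,4): δ = 22.14°  ✓
  (2,5): δ = 17.74°  ✓
  (2,6): δ = 49.13°  ·
  (3,4): δ = 93.70°  ·
  (3,5): δ = 53.82°  ·
  (3,6): δ = 22.43°  ✓
  (4,5): δ = 140.13°  ·
  (4,6): δ = 108.73°  ·
  (5,6): δ = 148.61°  ·
antipodal pairs: 5

count = 5; pairs: (0,3), (1,4), (2,4), (2,5), (3,6)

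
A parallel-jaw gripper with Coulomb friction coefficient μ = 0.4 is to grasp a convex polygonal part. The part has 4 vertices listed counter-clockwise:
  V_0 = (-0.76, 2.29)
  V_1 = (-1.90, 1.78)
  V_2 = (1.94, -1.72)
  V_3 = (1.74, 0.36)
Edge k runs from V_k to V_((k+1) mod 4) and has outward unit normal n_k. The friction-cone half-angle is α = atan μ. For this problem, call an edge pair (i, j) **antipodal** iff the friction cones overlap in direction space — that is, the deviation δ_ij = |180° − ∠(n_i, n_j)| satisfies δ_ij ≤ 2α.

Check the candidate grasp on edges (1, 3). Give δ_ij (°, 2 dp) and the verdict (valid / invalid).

δ = 4.68°, valid

α = atan 0.4 = 21.80°;  2α = 43.60°
edge 1: e_1 = (+3.84, -3.50);  n_1 = (-0.6736, -0.7391)
edge 3: e_3 = (-2.50, +1.93);  n_3 = (+0.6111, +0.7916)
∠(n_1, n_3) = 175.32°
δ = |180° − 175.32°| = 4.68°
4.68° ≤ 2α = 43.60°  →  valid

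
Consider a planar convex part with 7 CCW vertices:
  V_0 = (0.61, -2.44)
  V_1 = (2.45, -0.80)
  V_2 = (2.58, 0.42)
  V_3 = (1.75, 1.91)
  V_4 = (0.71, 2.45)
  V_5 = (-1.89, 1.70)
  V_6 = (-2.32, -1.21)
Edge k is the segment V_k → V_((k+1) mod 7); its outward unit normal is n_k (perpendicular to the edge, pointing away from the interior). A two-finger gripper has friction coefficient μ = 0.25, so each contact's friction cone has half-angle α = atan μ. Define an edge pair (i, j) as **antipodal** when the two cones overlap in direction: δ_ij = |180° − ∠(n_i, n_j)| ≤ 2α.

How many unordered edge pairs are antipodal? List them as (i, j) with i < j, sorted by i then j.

α = atan 0.25 = 14.04°;  2α = 28.07°
n_0 = (+0.6654, -0.7465)
n_1 = (+0.9944, -0.1060)
n_2 = (+0.8736, +0.4866)
n_3 = (+0.4608, +0.8875)
n_4 = (-0.2772, +0.9608)
n_5 = (-0.9893, +0.1462)
n_6 = (-0.3871, -0.9220)
  (0,1): δ = 137.79°  ·
  (0,2): δ = 102.59°  ·
  (0,3): δ = 69.15°  ·
  (0,4): δ = 25.62°  ✓
  (0,5): δ = 39.88°  ·
  (0,6): δ = 115.52°  ·
  (1,2): δ = 144.80°  ·
  (1,3): δ = 111.36°  ·
  (1,4): δ = 67.83°  ·
  (1,5): δ = 2.32°  ✓
  (1,6): δ = 73.31°  ·
  (2,3): δ = 146.56°  ·
  (2,4): δ = 103.03°  ·
  (2,5): δ = 37.53°  ·
  (2,6): δ = 38.11°  ·
  (3,4): δ = 136.47°  ·
  (3,5): δ = 70.97°  ·
  (3,6): δ = 4.67°  ✓
  (4,5): δ = 114.50°  ·
  (4,6): δ = 38.86°  ·
  (5,6): δ = 104.37°  ·
antipodal pairs: 3

count = 3; pairs: (0,4), (1,5), (3,6)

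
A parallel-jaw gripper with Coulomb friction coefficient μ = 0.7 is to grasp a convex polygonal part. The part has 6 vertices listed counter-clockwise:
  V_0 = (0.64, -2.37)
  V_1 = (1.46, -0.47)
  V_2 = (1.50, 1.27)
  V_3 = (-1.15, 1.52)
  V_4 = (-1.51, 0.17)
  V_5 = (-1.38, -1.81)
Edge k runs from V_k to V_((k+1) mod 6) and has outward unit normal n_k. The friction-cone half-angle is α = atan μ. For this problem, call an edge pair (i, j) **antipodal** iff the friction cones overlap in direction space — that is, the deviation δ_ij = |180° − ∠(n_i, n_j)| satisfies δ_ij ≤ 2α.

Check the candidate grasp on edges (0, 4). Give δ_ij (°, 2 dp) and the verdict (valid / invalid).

α = atan 0.7 = 34.99°;  2α = 69.98°
edge 0: e_0 = (+0.82, +1.90);  n_0 = (+0.9181, -0.3963)
edge 4: e_4 = (+0.13, -1.98);  n_4 = (-0.9979, -0.0655)
∠(n_0, n_4) = 152.90°
δ = |180° − 152.90°| = 27.10°
27.10° ≤ 2α = 69.98°  →  valid

δ = 27.10°, valid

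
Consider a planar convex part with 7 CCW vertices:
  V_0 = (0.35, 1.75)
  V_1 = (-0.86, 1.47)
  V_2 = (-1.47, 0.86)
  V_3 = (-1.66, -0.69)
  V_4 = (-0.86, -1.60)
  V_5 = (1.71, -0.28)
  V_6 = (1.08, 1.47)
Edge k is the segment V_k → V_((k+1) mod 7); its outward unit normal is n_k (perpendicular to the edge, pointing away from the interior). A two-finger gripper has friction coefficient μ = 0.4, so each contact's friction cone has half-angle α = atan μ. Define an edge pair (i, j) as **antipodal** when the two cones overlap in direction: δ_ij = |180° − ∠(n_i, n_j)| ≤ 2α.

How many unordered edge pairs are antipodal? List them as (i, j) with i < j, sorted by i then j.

α = atan 0.4 = 21.80°;  2α = 43.60°
n_0 = (-0.2254, +0.9743)
n_1 = (-0.7071, +0.7071)
n_2 = (-0.9926, +0.1217)
n_3 = (-0.7510, -0.6603)
n_4 = (+0.4569, -0.8895)
n_5 = (+0.9409, +0.3387)
n_6 = (+0.3581, +0.9337)
  (0,1): δ = 148.03°  ·
  (0,2): δ = 110.02°  ·
  (0,3): δ = 61.71°  ·
  (0,4): δ = 14.16°  ✓
  (0,5): δ = 96.77°  ·
  (0,6): δ = 145.99°  ·
  (1,2): δ = 141.99°  ·
  (1,3): δ = 93.68°  ·
  (1,4): δ = 17.81°  ✓
  (1,5): δ = 64.80°  ·
  (1,6): δ = 114.02°  ·
  (2,3): δ = 131.69°  ·
  (2,4): δ = 55.83°  ·
  (2,5): δ = 26.79°  ✓
  (2,6): δ = 76.00°  ·
  (3,4): δ = 104.13°  ·
  (3,5): δ = 21.52°  ✓
  (3,6): δ = 27.70°  ✓
  (4,5): δ = 97.39°  ·
  (4,6): δ = 48.17°  ·
  (5,6): δ = 130.78°  ·
antipodal pairs: 5

count = 5; pairs: (0,4), (1,4), (2,5), (3,5), (3,6)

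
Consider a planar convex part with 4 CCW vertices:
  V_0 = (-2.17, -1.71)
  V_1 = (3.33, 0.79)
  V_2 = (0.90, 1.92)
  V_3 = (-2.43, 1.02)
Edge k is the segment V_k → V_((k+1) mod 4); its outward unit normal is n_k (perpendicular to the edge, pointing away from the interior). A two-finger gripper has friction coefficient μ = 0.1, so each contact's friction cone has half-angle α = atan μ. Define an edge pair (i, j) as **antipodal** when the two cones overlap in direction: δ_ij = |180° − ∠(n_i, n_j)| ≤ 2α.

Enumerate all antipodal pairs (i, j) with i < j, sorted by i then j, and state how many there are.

α = atan 0.1 = 5.71°;  2α = 11.42°
n_0 = (+0.4138, -0.9104)
n_1 = (+0.4217, +0.9068)
n_2 = (-0.2609, +0.9654)
n_3 = (-0.9955, -0.0948)
  (0,1): δ = 49.38°  ·
  (0,2): δ = 9.32°  ✓
  (0,3): δ = 71.00°  ·
  (1,2): δ = 139.94°  ·
  (1,3): δ = 59.62°  ·
  (2,3): δ = 99.68°  ·
antipodal pairs: 1

count = 1; pairs: (0,2)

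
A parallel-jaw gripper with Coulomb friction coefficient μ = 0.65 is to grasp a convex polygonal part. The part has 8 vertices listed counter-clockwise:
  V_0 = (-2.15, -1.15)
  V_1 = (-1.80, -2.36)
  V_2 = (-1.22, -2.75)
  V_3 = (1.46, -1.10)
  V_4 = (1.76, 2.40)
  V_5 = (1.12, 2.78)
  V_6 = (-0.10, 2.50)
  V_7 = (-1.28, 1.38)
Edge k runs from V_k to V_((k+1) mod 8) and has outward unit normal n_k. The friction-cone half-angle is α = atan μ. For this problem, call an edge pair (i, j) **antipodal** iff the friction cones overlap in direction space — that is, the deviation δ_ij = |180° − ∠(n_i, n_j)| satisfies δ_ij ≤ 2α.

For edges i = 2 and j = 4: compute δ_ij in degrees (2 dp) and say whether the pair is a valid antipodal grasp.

α = atan 0.65 = 33.02°;  2α = 66.05°
edge 2: e_2 = (+2.68, +1.65);  n_2 = (+0.5243, -0.8515)
edge 4: e_4 = (-0.64, +0.38);  n_4 = (+0.5105, +0.8599)
∠(n_2, n_4) = 117.68°
δ = |180° − 117.68°| = 62.32°
62.32° ≤ 2α = 66.05°  →  valid

δ = 62.32°, valid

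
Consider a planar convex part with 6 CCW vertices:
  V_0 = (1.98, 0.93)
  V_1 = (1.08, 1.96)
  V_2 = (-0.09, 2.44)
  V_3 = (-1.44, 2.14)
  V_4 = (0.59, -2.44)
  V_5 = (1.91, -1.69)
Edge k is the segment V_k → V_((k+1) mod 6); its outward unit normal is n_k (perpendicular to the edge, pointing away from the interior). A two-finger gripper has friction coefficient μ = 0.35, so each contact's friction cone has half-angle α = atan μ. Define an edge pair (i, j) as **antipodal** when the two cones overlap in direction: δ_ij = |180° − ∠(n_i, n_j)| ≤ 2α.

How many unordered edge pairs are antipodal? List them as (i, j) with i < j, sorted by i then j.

count = 3; pairs: (0,3), (2,4), (3,5)

α = atan 0.35 = 19.29°;  2α = 38.58°
n_0 = (+0.7530, +0.6580)
n_1 = (+0.3796, +0.9252)
n_2 = (-0.2169, +0.9762)
n_3 = (-0.9142, -0.4052)
n_4 = (+0.4940, -0.8695)
n_5 = (+0.9996, -0.0267)
  (0,1): δ = 153.45°  ·
  (0,2): δ = 118.62°  ·
  (0,3): δ = 17.24°  ✓
  (0,4): δ = 78.46°  ·
  (0,5): δ = 137.32°  ·
  (1,2): δ = 145.16°  ·
  (1,3): δ = 43.79°  ·
  (1,4): δ = 51.91°  ·
  (1,5): δ = 110.78°  ·
  (2,3): δ = 78.62°  ·
  (2,4): δ = 17.08°  ✓
  (2,5): δ = 75.94°  ·
  (3,4): δ = 84.30°  ·
  (3,5): δ = 25.43°  ✓
  (4,5): δ = 121.13°  ·
antipodal pairs: 3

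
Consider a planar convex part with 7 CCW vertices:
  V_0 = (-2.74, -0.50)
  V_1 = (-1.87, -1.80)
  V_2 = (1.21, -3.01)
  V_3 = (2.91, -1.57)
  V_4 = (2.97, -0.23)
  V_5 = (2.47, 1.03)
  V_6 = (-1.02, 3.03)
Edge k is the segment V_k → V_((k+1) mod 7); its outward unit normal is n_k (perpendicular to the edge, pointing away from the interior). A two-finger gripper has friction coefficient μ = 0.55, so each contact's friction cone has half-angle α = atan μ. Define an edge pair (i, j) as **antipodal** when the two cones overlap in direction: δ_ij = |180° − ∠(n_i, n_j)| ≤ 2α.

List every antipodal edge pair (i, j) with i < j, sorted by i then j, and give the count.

α = atan 0.55 = 28.81°;  2α = 57.62°
n_0 = (-0.8311, -0.5562)
n_1 = (-0.3657, -0.9308)
n_2 = (+0.6463, -0.7630)
n_3 = (+0.9990, -0.0447)
n_4 = (+0.9295, +0.3688)
n_5 = (+0.4972, +0.8676)
n_6 = (-0.8990, +0.4380)
  (0,1): δ = 145.24°  ·
  (0,2): δ = 83.53°  ·
  (0,3): δ = 36.36°  ✓
  (0,4): δ = 12.15°  ✓
  (0,5): δ = 26.39°  ✓
  (0,6): δ = 120.23°  ·
  (1,2): δ = 118.29°  ·
  (1,3): δ = 71.12°  ·
  (1,4): δ = 46.91°  ✓
  (1,5): δ = 8.37°  ✓
  (1,6): δ = 85.47°  ·
  (2,3): δ = 132.83°  ·
  (2,4): δ = 108.62°  ·
  (2,5): δ = 70.08°  ·
  (2,6): δ = 23.76°  ✓
  (3,4): δ = 155.79°  ·
  (3,5): δ = 117.25°  ·
  (3,6): δ = 23.41°  ✓
  (4,5): δ = 141.46°  ·
  (4,6): δ = 47.62°  ✓
  (5,6): δ = 86.16°  ·
antipodal pairs: 8

count = 8; pairs: (0,3), (0,4), (0,5), (1,4), (1,5), (2,6), (3,6), (4,6)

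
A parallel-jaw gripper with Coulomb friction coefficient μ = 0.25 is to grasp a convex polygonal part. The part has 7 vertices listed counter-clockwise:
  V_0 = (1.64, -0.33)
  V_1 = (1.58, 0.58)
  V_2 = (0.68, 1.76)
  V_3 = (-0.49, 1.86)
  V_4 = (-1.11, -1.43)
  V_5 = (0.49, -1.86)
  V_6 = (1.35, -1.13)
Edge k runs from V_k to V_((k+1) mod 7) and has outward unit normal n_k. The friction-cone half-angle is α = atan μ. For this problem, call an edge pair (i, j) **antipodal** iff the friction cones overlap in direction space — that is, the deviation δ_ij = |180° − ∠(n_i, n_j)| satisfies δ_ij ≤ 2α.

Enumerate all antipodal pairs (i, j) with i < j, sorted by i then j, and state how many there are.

count = 3; pairs: (0,3), (2,4), (3,6)

α = atan 0.25 = 14.04°;  2α = 28.07°
n_0 = (+0.9978, +0.0658)
n_1 = (+0.7951, +0.6064)
n_2 = (+0.0852, +0.9964)
n_3 = (-0.9827, +0.1852)
n_4 = (-0.2595, -0.9657)
n_5 = (+0.6471, -0.7624)
n_6 = (+0.9401, -0.3408)
  (0,1): δ = 146.44°  ·
  (0,2): δ = 98.66°  ·
  (0,3): δ = 14.44°  ✓
  (0,4): δ = 71.18°  ·
  (0,5): δ = 126.55°  ·
  (0,6): δ = 156.30°  ·
  (1,2): δ = 132.22°  ·
  (1,3): δ = 48.01°  ·
  (1,4): δ = 37.62°  ·
  (1,5): δ = 92.99°  ·
  (1,6): δ = 122.74°  ·
  (2,3): δ = 95.79°  ·
  (2,4): δ = 10.16°  ✓
  (2,5): δ = 45.21°  ·
  (2,6): δ = 74.96°  ·
  (3,4): δ = 94.37°  ·
  (3,5): δ = 39.00°  ·
  (3,6): δ = 9.25°  ✓
  (4,5): δ = 124.63°  ·
  (4,6): δ = 94.88°  ·
  (5,6): δ = 150.25°  ·
antipodal pairs: 3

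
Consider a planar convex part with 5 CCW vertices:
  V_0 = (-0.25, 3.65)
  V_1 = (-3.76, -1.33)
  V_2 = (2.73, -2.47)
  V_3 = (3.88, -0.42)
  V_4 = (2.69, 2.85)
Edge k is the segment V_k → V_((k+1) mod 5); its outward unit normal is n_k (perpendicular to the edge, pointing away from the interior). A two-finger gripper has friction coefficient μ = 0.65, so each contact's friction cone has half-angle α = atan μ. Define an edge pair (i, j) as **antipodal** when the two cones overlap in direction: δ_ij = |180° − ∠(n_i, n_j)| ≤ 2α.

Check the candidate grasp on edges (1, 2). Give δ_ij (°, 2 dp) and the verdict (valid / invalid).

δ = 109.33°, invalid

α = atan 0.65 = 33.02°;  2α = 66.05°
edge 1: e_1 = (+6.49, -1.14);  n_1 = (-0.1730, -0.9849)
edge 2: e_2 = (+1.15, +2.05);  n_2 = (+0.8721, -0.4893)
∠(n_1, n_2) = 70.67°
δ = |180° − 70.67°| = 109.33°
109.33° > 2α = 66.05°  →  invalid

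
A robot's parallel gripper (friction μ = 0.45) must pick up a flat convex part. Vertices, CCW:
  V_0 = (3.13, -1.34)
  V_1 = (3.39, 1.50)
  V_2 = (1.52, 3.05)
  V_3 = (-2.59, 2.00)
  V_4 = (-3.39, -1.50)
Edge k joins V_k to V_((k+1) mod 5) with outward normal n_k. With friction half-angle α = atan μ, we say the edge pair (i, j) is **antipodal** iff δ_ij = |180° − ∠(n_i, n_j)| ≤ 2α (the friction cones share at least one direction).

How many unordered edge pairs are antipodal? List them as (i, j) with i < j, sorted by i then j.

count = 3; pairs: (0,3), (1,4), (2,4)

α = atan 0.45 = 24.23°;  2α = 48.46°
n_0 = (+0.9958, -0.0912)
n_1 = (+0.6382, +0.7699)
n_2 = (-0.2475, +0.9689)
n_3 = (-0.9749, +0.2228)
n_4 = (+0.0245, -0.9997)
  (0,1): δ = 124.42°  ·
  (0,2): δ = 70.44°  ·
  (0,3): δ = 7.64°  ✓
  (0,4): δ = 96.64°  ·
  (1,2): δ = 126.01°  ·
  (1,3): δ = 63.22°  ·
  (1,4): δ = 41.06°  ✓
  (2,3): δ = 117.21°  ·
  (2,4): δ = 12.93°  ✓
  (3,4): δ = 75.72°  ·
antipodal pairs: 3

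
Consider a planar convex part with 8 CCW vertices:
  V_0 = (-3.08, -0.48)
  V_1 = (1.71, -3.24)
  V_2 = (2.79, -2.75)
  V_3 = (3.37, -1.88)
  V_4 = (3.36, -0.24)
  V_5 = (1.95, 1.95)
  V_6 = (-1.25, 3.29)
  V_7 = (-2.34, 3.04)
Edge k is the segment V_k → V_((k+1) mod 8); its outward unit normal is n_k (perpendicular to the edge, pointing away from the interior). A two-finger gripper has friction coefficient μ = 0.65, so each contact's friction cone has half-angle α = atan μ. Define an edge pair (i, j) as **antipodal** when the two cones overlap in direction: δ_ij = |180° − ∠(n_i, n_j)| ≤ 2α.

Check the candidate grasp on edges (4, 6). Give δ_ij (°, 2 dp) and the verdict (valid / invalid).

α = atan 0.65 = 33.02°;  2α = 66.05°
edge 4: e_4 = (-1.41, +2.19);  n_4 = (+0.8408, +0.5413)
edge 6: e_6 = (-1.09, -0.25);  n_6 = (-0.2236, +0.9747)
∠(n_4, n_6) = 70.14°
δ = |180° − 70.14°| = 109.86°
109.86° > 2α = 66.05°  →  invalid

δ = 109.86°, invalid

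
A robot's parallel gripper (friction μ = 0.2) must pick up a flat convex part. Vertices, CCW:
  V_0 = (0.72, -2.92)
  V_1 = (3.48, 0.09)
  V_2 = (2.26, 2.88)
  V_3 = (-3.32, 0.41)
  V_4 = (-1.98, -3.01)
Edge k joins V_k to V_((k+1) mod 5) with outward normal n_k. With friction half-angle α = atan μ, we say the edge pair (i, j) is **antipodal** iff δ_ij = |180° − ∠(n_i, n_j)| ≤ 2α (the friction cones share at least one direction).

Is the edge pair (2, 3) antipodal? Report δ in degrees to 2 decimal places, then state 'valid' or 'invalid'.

α = atan 0.2 = 11.31°;  2α = 22.62°
edge 2: e_2 = (-5.58, -2.47);  n_2 = (-0.4048, +0.9144)
edge 3: e_3 = (+1.34, -3.42);  n_3 = (-0.9311, -0.3648)
∠(n_2, n_3) = 87.52°
δ = |180° − 87.52°| = 92.48°
92.48° > 2α = 22.62°  →  invalid

δ = 92.48°, invalid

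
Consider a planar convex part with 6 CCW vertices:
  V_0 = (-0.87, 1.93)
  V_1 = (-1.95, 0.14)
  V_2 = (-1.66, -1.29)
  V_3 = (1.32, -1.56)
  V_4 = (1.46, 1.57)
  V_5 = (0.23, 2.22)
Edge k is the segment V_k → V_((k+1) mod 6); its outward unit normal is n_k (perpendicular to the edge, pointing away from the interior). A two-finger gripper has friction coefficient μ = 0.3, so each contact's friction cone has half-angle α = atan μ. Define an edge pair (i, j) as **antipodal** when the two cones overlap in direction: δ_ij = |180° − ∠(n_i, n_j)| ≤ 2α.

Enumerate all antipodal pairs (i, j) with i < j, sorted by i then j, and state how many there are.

count = 4; pairs: (0,3), (1,3), (2,4), (2,5)

α = atan 0.3 = 16.70°;  2α = 33.40°
n_0 = (-0.8562, +0.5166)
n_1 = (-0.9800, -0.1988)
n_2 = (-0.0902, -0.9959)
n_3 = (+0.9990, -0.0447)
n_4 = (+0.4672, +0.8841)
n_5 = (-0.2549, +0.9670)
  (0,1): δ = 137.43°  ·
  (0,2): δ = 64.07°  ·
  (0,3): δ = 28.54°  ✓
  (0,4): δ = 93.25°  ·
  (0,5): δ = 135.87°  ·
  (1,2): δ = 106.64°  ·
  (1,3): δ = 14.02°  ✓
  (1,4): δ = 50.68°  ·
  (1,5): δ = 93.31°  ·
  (2,3): δ = 87.38°  ·
  (2,4): δ = 22.68°  ✓
  (2,5): δ = 19.95°  ✓
  (3,4): δ = 115.29°  ·
  (3,5): δ = 72.67°  ·
  (4,5): δ = 137.38°  ·
antipodal pairs: 4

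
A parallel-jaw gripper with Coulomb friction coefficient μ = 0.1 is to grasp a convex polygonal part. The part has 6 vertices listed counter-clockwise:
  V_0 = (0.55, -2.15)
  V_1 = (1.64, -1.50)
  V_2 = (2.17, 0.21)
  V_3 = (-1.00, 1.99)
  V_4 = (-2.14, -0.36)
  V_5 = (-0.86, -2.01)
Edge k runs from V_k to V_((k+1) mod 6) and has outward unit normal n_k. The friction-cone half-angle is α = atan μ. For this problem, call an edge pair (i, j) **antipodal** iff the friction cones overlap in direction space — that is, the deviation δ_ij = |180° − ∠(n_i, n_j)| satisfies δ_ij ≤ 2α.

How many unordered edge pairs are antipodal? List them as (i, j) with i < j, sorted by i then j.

count = 1; pairs: (1,3)

α = atan 0.1 = 5.71°;  2α = 11.42°
n_0 = (+0.5122, -0.8589)
n_1 = (+0.9552, -0.2960)
n_2 = (+0.4896, +0.8719)
n_3 = (-0.8997, +0.4365)
n_4 = (-0.7901, -0.6129)
n_5 = (-0.0988, -0.9951)
  (0,1): δ = 138.03°  ·
  (0,2): δ = 60.12°  ·
  (0,3): δ = 33.31°  ·
  (0,4): δ = 96.99°  ·
  (0,5): δ = 143.52°  ·
  (1,2): δ = 102.09°  ·
  (1,3): δ = 8.66°  ✓
  (1,4): δ = 55.02°  ·
  (1,5): δ = 101.55°  ·
  (2,3): δ = 86.56°  ·
  (2,4): δ = 22.88°  ·
  (2,5): δ = 23.64°  ·
  (3,4): δ = 116.32°  ·
  (3,5): δ = 69.79°  ·
  (4,5): δ = 133.47°  ·
antipodal pairs: 1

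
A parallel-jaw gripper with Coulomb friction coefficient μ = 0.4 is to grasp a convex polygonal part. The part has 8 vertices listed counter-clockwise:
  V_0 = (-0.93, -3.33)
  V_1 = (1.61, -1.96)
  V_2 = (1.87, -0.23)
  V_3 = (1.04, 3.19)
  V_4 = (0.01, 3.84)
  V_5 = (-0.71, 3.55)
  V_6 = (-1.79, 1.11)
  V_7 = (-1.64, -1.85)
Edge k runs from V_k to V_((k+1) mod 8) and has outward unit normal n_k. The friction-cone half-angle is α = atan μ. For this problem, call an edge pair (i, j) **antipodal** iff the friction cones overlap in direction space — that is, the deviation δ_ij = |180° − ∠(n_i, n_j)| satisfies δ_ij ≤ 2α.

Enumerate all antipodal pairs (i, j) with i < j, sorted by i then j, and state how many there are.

count = 9; pairs: (0,4), (0,5), (1,5), (1,6), (1,7), (2,5), (2,6), (2,7), (3,7)

α = atan 0.4 = 21.80°;  2α = 43.60°
n_0 = (+0.4747, -0.8801)
n_1 = (+0.9889, -0.1486)
n_2 = (+0.9718, +0.2358)
n_3 = (+0.5337, +0.8457)
n_4 = (-0.3736, +0.9276)
n_5 = (-0.9144, +0.4047)
n_6 = (-0.9987, -0.0506)
n_7 = (-0.9016, -0.4325)
  (0,1): δ = 126.89°  ·
  (0,2): δ = 104.70°  ·
  (0,3): δ = 60.60°  ·
  (0,4): δ = 6.40°  ✓
  (0,5): δ = 37.78°  ✓
  (0,6): δ = 64.56°  ·
  (0,7): δ = 87.29°  ·
  (1,2): δ = 157.81°  ·
  (1,3): δ = 113.71°  ·
  (1,4): δ = 59.51°  ·
  (1,5): δ = 15.33°  ✓
  (1,6): δ = 11.45°  ✓
  (1,7): δ = 34.18°  ✓
  (2,3): δ = 135.90°  ·
  (2,4): δ = 81.70°  ·
  (2,5): δ = 37.52°  ✓
  (2,6): δ = 10.74°  ✓
  (2,7): δ = 11.99°  ✓
  (3,4): δ = 125.81°  ·
  (3,5): δ = 81.62°  ·
  (3,6): δ = 54.84°  ·
  (3,7): δ = 32.12°  ✓
  (4,5): δ = 135.81°  ·
  (4,6): δ = 109.04°  ·
  (4,7): δ = 86.31°  ·
  (5,6): δ = 153.22°  ·
  (5,7): δ = 130.50°  ·
  (6,7): δ = 157.27°  ·
antipodal pairs: 9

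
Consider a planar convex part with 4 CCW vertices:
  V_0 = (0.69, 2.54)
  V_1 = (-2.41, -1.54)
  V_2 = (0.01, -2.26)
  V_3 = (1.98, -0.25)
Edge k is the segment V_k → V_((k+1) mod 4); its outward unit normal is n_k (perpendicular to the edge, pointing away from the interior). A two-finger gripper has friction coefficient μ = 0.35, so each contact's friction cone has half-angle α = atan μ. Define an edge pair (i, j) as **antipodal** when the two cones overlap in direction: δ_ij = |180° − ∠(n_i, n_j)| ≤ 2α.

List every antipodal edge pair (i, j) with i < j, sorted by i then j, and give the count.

α = atan 0.35 = 19.29°;  2α = 38.58°
n_0 = (-0.7962, +0.6050)
n_1 = (-0.2852, -0.9585)
n_2 = (+0.7142, -0.7000)
n_3 = (+0.9077, +0.4197)
  (0,1): δ = 69.34°  ·
  (0,2): δ = 7.20°  ✓
  (0,3): δ = 62.04°  ·
  (1,2): δ = 117.86°  ·
  (1,3): δ = 48.62°  ·
  (2,3): δ = 110.76°  ·
antipodal pairs: 1

count = 1; pairs: (0,2)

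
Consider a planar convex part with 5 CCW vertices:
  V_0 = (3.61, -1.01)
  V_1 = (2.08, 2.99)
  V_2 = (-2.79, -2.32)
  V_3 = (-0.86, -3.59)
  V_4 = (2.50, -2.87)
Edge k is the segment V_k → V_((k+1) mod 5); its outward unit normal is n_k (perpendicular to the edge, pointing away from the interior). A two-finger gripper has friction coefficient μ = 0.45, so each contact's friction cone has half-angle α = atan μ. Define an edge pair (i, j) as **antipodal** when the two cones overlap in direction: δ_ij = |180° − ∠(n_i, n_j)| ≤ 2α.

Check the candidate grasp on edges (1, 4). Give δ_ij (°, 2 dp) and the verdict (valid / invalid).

α = atan 0.45 = 24.23°;  2α = 48.46°
edge 1: e_1 = (-4.87, -5.31);  n_1 = (-0.7370, +0.6759)
edge 4: e_4 = (+1.11, +1.86);  n_4 = (+0.8587, -0.5125)
∠(n_1, n_4) = 168.30°
δ = |180° − 168.30°| = 11.70°
11.70° ≤ 2α = 48.46°  →  valid

δ = 11.70°, valid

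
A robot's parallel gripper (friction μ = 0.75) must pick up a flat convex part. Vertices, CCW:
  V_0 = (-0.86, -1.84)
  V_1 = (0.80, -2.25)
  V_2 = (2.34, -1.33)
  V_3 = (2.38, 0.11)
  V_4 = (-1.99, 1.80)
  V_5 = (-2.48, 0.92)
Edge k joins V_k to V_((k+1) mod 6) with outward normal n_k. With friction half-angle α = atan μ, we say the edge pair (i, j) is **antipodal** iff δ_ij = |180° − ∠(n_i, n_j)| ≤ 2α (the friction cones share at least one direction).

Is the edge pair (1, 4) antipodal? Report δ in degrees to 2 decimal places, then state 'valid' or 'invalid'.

α = atan 0.75 = 36.87°;  2α = 73.74°
edge 1: e_1 = (+1.54, +0.92);  n_1 = (+0.5129, -0.8585)
edge 4: e_4 = (-0.49, -0.88);  n_4 = (-0.8737, +0.4865)
∠(n_1, n_4) = 149.96°
δ = |180° − 149.96°| = 30.04°
30.04° ≤ 2α = 73.74°  →  valid

δ = 30.04°, valid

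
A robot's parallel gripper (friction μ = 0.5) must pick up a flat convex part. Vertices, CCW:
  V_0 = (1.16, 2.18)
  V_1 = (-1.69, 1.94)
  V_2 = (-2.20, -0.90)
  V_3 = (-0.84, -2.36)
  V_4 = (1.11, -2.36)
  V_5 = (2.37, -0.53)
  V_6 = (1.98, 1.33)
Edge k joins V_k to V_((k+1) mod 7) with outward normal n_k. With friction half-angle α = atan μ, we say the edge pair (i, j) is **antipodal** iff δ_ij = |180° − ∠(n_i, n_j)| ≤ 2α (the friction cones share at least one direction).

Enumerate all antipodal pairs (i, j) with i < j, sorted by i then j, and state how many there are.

count = 8; pairs: (0,2), (0,3), (0,4), (1,4), (1,5), (2,5), (2,6), (3,6)

α = atan 0.5 = 26.57°;  2α = 53.13°
n_0 = (-0.0839, +0.9965)
n_1 = (-0.9843, +0.1768)
n_2 = (-0.7317, -0.6816)
n_3 = (+0.0000, -1.0000)
n_4 = (+0.8236, -0.5671)
n_5 = (+0.9787, +0.2052)
n_6 = (+0.7197, +0.6943)
  (0,1): δ = 104.99°  ·
  (0,2): δ = 51.84°  ✓
  (0,3): δ = 4.81°  ✓
  (0,4): δ = 50.64°  ✓
  (0,5): δ = 97.03°  ·
  (0,6): δ = 129.16°  ·
  (1,2): δ = 126.85°  ·
  (1,3): δ = 79.82°  ·
  (1,4): δ = 24.37°  ✓
  (1,5): δ = 22.02°  ✓
  (1,6): δ = 54.15°  ·
  (2,3): δ = 132.97°  ·
  (2,4): δ = 77.52°  ·
  (2,5): δ = 31.13°  ✓
  (2,6): δ = 1.00°  ✓
  (3,4): δ = 124.55°  ·
  (3,5): δ = 78.16°  ·
  (3,6): δ = 46.03°  ✓
  (4,5): δ = 133.61°  ·
  (4,6): δ = 101.48°  ·
  (5,6): δ = 147.87°  ·
antipodal pairs: 8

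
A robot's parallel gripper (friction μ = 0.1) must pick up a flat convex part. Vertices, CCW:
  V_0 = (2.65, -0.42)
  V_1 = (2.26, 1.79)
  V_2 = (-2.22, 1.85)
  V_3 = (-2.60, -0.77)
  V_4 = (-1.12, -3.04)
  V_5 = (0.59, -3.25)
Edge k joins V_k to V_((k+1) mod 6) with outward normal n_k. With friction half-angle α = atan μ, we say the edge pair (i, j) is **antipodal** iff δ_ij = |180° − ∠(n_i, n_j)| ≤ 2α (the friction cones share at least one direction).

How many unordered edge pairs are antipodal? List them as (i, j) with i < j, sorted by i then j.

count = 1; pairs: (1,4)

α = atan 0.1 = 5.71°;  2α = 11.42°
n_0 = (+0.9848, +0.1738)
n_1 = (+0.0134, +0.9999)
n_2 = (-0.9896, +0.1435)
n_3 = (-0.8377, -0.5462)
n_4 = (-0.1219, -0.9925)
n_5 = (+0.8085, -0.5885)
  (0,1): δ = 100.78°  ·
  (0,2): δ = 18.26°  ·
  (0,3): δ = 23.10°  ·
  (0,4): δ = 72.99°  ·
  (0,5): δ = 133.94°  ·
  (1,2): δ = 97.49°  ·
  (1,3): δ = 56.13°  ·
  (1,4): δ = 6.23°  ✓
  (1,5): δ = 54.72°  ·
  (2,3): δ = 138.64°  ·
  (2,4): δ = 88.75°  ·
  (2,5): δ = 27.80°  ·
  (3,4): δ = 130.10°  ·
  (3,5): δ = 69.16°  ·
  (4,5): δ = 119.05°  ·
antipodal pairs: 1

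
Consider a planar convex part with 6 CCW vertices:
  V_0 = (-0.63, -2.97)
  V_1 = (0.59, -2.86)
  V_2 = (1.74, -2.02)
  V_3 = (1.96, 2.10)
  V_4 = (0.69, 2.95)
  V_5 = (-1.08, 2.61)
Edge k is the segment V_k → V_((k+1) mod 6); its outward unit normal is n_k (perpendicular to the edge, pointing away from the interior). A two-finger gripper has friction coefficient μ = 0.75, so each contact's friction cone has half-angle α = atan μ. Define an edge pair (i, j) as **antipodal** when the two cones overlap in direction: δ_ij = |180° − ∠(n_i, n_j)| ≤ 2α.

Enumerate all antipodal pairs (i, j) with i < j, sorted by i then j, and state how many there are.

count = 7; pairs: (0,3), (0,4), (1,3), (1,4), (1,5), (2,5), (3,5)

α = atan 0.75 = 36.87°;  2α = 73.74°
n_0 = (+0.0898, -0.9960)
n_1 = (+0.5898, -0.8075)
n_2 = (+0.9986, -0.0533)
n_3 = (+0.5562, +0.8310)
n_4 = (-0.1886, +0.9820)
n_5 = (-0.9968, -0.0804)
  (0,1): δ = 149.01°  ·
  (0,2): δ = 98.21°  ·
  (0,3): δ = 38.95°  ✓
  (0,4): δ = 5.72°  ✓
  (0,5): δ = 89.46°  ·
  (1,2): δ = 129.20°  ·
  (1,3): δ = 69.94°  ✓
  (1,4): δ = 25.27°  ✓
  (1,5): δ = 58.46°  ✓
  (2,3): δ = 120.74°  ·
  (2,4): δ = 76.07°  ·
  (2,5): δ = 7.67°  ✓
  (3,4): δ = 135.33°  ·
  (3,5): δ = 51.60°  ✓
  (4,5): δ = 96.26°  ·
antipodal pairs: 7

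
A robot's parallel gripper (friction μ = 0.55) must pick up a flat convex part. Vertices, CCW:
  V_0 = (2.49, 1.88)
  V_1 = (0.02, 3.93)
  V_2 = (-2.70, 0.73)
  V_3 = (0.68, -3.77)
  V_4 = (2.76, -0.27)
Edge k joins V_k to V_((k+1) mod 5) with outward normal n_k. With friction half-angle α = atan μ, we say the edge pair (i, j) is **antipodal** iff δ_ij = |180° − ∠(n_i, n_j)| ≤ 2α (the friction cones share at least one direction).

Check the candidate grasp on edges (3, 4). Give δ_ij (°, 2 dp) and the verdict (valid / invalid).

δ = 142.12°, invalid

α = atan 0.55 = 28.81°;  2α = 57.62°
edge 3: e_3 = (+2.08, +3.50);  n_3 = (+0.8597, -0.5109)
edge 4: e_4 = (-0.27, +2.15);  n_4 = (+0.9922, +0.1246)
∠(n_3, n_4) = 37.88°
δ = |180° − 37.88°| = 142.12°
142.12° > 2α = 57.62°  →  invalid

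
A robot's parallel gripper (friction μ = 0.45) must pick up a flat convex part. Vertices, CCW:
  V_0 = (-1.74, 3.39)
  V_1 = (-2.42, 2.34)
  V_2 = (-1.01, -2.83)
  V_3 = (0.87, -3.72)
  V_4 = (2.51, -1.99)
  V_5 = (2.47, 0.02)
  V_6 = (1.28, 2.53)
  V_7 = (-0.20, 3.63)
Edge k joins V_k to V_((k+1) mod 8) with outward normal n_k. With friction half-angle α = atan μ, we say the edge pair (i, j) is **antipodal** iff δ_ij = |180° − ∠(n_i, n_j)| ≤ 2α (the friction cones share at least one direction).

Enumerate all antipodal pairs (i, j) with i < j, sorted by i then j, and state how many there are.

α = atan 0.45 = 24.23°;  2α = 48.46°
n_0 = (-0.8394, +0.5436)
n_1 = (-0.9648, -0.2631)
n_2 = (-0.4279, -0.9038)
n_3 = (+0.7257, -0.6880)
n_4 = (+0.9998, +0.0199)
n_5 = (+0.9036, +0.4284)
n_6 = (+0.5965, +0.8026)
n_7 = (-0.1540, +0.9881)
  (0,1): δ = 131.82°  ·
  (0,2): δ = 82.41°  ·
  (0,3): δ = 10.54°  ✓
  (0,4): δ = 34.07°  ✓
  (0,5): δ = 58.29°  ·
  (0,6): δ = 86.31°  ·
  (0,7): δ = 131.79°  ·
  (1,2): δ = 130.59°  ·
  (1,3): δ = 58.73°  ·
  (1,4): δ = 14.12°  ✓
  (1,5): δ = 10.11°  ✓
  (1,6): δ = 38.12°  ✓
  (1,7): δ = 83.60°  ·
  (2,3): δ = 108.14°  ·
  (2,4): δ = 63.53°  ·
  (2,5): δ = 39.30°  ✓
  (2,6): δ = 11.29°  ✓
  (2,7): δ = 34.19°  ✓
  (3,4): δ = 135.39°  ·
  (3,5): δ = 111.16°  ·
  (3,6): δ = 83.15°  ·
  (3,7): δ = 37.67°  ✓
  (4,5): δ = 155.77°  ·
  (4,6): δ = 127.76°  ·
  (4,7): δ = 82.28°  ·
  (5,6): δ = 151.99°  ·
  (5,7): δ = 106.51°  ·
  (6,7): δ = 134.52°  ·
antipodal pairs: 9

count = 9; pairs: (0,3), (0,4), (1,4), (1,5), (1,6), (2,5), (2,6), (2,7), (3,7)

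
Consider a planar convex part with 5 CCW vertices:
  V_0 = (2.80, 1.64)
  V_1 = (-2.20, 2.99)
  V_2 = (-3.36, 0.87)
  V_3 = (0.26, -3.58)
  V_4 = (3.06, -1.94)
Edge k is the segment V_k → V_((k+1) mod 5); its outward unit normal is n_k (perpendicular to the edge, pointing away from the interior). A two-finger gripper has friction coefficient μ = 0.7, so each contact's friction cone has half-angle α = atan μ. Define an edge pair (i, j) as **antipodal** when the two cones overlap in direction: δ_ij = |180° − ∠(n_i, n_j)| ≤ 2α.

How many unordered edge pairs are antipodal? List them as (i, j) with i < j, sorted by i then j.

count = 5; pairs: (0,2), (0,3), (1,3), (1,4), (2,4)

α = atan 0.7 = 34.99°;  2α = 69.98°
n_0 = (+0.2607, +0.9654)
n_1 = (-0.8773, +0.4800)
n_2 = (-0.7757, -0.6311)
n_3 = (+0.5054, -0.8629)
n_4 = (+0.9974, +0.0724)
  (0,1): δ = 103.58°  ·
  (0,2): δ = 35.76°  ✓
  (0,3): δ = 45.47°  ✓
  (0,4): δ = 109.26°  ·
  (1,2): δ = 112.19°  ·
  (1,3): δ = 30.96°  ✓
  (1,4): δ = 32.84°  ✓
  (2,3): δ = 98.77°  ·
  (2,4): δ = 34.97°  ✓
  (3,4): δ = 116.20°  ·
antipodal pairs: 5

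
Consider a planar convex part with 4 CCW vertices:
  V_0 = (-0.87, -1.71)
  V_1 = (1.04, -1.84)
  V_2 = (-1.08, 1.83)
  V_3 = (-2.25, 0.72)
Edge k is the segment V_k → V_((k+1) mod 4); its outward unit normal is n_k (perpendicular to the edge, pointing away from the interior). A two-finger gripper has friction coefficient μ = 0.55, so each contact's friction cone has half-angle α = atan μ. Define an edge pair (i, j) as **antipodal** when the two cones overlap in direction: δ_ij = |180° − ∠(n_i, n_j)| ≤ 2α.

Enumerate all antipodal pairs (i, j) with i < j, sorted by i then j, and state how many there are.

count = 3; pairs: (0,1), (0,2), (1,3)

α = atan 0.55 = 28.81°;  2α = 57.62°
n_0 = (-0.0679, -0.9977)
n_1 = (+0.8659, +0.5002)
n_2 = (-0.6883, +0.7255)
n_3 = (-0.8696, -0.4938)
  (0,1): δ = 56.09°  ✓
  (0,2): δ = 47.39°  ✓
  (0,3): δ = 123.49°  ·
  (1,2): δ = 76.52°  ·
  (1,3): δ = 0.42°  ✓
  (2,3): δ = 103.90°  ·
antipodal pairs: 3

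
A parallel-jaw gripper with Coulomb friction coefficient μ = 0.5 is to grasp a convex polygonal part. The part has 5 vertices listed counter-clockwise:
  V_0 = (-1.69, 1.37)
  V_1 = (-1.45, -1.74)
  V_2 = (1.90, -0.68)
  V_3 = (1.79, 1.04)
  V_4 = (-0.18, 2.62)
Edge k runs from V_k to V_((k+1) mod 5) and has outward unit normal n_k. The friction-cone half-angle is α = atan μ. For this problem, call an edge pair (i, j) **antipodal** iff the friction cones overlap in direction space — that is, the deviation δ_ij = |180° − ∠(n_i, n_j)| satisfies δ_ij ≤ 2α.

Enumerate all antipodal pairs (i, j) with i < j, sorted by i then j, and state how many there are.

count = 3; pairs: (0,2), (0,3), (1,4)

α = atan 0.5 = 26.57°;  2α = 53.13°
n_0 = (-0.9970, -0.0769)
n_1 = (+0.3017, -0.9534)
n_2 = (+0.9980, +0.0638)
n_3 = (+0.6257, +0.7801)
n_4 = (-0.6377, +0.7703)
  (0,1): δ = 76.85°  ·
  (0,2): δ = 0.75°  ✓
  (0,3): δ = 46.86°  ✓
  (0,4): δ = 125.21°  ·
  (1,2): δ = 103.90°  ·
  (1,3): δ = 56.29°  ·
  (1,4): δ = 22.06°  ✓
  (2,3): δ = 132.39°  ·
  (2,4): δ = 54.04°  ·
  (3,4): δ = 101.65°  ·
antipodal pairs: 3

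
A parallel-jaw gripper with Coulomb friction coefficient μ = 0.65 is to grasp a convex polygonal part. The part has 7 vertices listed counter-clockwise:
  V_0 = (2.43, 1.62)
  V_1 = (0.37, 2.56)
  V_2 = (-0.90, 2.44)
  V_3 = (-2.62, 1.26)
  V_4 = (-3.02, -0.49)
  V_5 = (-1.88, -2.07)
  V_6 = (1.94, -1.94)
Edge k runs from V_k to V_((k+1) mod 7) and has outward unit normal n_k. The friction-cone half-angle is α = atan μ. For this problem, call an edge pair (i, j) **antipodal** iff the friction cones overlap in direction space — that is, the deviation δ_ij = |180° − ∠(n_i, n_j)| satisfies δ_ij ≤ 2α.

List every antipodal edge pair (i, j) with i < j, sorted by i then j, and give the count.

α = atan 0.65 = 33.02°;  2α = 66.05°
n_0 = (+0.4151, +0.9098)
n_1 = (-0.0941, +0.9956)
n_2 = (-0.5657, +0.8246)
n_3 = (-0.9749, +0.2228)
n_4 = (-0.8109, -0.5851)
n_5 = (+0.0340, -0.9994)
n_6 = (+0.9907, -0.1364)
  (0,1): δ = 150.07°  ·
  (0,2): δ = 121.02°  ·
  (0,3): δ = 78.35°  ·
  (0,4): δ = 29.66°  ✓
  (0,5): δ = 26.48°  ✓
  (0,6): δ = 106.69°  ·
  (1,2): δ = 150.95°  ·
  (1,3): δ = 108.27°  ·
  (1,4): δ = 59.59°  ✓
  (1,5): δ = 3.45°  ✓
  (1,6): δ = 76.77°  ·
  (2,3): δ = 137.33°  ·
  (2,4): δ = 88.64°  ·
  (2,5): δ = 32.50°  ✓
  (2,6): δ = 47.71°  ✓
  (3,4): δ = 131.31°  ·
  (3,5): δ = 75.18°  ·
  (3,6): δ = 5.04°  ✓
  (4,5): δ = 123.86°  ·
  (4,6): δ = 43.65°  ✓
  (5,6): δ = 99.79°  ·
antipodal pairs: 8

count = 8; pairs: (0,4), (0,5), (1,4), (1,5), (2,5), (2,6), (3,6), (4,6)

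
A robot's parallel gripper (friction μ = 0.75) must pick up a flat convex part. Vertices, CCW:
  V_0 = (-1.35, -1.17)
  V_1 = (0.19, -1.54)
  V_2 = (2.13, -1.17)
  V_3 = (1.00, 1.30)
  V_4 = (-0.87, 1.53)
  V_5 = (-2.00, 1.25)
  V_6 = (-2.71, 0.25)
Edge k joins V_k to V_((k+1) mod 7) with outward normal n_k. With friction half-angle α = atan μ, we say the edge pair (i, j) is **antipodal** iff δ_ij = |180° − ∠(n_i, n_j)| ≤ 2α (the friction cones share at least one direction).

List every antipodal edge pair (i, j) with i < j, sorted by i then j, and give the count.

α = atan 0.75 = 36.87°;  2α = 73.74°
n_0 = (-0.2336, -0.9723)
n_1 = (+0.1873, -0.9823)
n_2 = (+0.9094, +0.4160)
n_3 = (+0.1221, +0.9925)
n_4 = (-0.2405, +0.9706)
n_5 = (-0.8154, +0.5789)
n_6 = (-0.7222, -0.6917)
  (0,1): δ = 155.69°  ·
  (0,2): δ = 51.91°  ✓
  (0,3): δ = 6.50°  ✓
  (0,4): δ = 27.43°  ✓
  (0,5): δ = 68.14°  ✓
  (0,6): δ = 147.27°  ·
  (1,2): δ = 76.21°  ·
  (1,3): δ = 17.81°  ✓
  (1,4): δ = 3.12°  ✓
  (1,5): δ = 43.83°  ✓
  (1,6): δ = 122.97°  ·
  (2,3): δ = 121.60°  ·
  (2,4): δ = 100.67°  ·
  (2,5): δ = 59.96°  ✓
  (2,6): δ = 19.18°  ✓
  (3,4): δ = 159.07°  ·
  (3,5): δ = 118.36°  ·
  (3,6): δ = 39.22°  ✓
  (4,5): δ = 139.29°  ·
  (4,6): δ = 60.15°  ✓
  (5,6): δ = 100.86°  ·
antipodal pairs: 11

count = 11; pairs: (0,2), (0,3), (0,4), (0,5), (1,3), (1,4), (1,5), (2,5), (2,6), (3,6), (4,6)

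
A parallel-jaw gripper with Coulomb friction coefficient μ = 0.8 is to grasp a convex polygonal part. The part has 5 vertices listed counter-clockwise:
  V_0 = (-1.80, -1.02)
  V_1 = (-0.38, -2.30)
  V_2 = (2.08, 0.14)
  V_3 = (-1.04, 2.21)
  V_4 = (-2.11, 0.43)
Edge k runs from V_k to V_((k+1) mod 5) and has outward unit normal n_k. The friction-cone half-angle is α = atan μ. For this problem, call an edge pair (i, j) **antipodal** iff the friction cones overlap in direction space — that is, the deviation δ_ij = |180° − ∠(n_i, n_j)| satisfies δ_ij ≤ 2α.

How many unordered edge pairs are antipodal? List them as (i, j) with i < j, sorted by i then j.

count = 4; pairs: (0,2), (1,3), (1,4), (2,4)

α = atan 0.8 = 38.66°;  2α = 77.32°
n_0 = (-0.6695, -0.7428)
n_1 = (+0.7042, -0.7100)
n_2 = (+0.5528, +0.8333)
n_3 = (-0.8571, +0.5152)
n_4 = (-0.9779, -0.2091)
  (0,1): δ = 93.20°  ·
  (0,2): δ = 8.47°  ✓
  (0,3): δ = 101.02°  ·
  (0,4): δ = 144.10°  ·
  (1,2): δ = 78.33°  ·
  (1,3): δ = 14.22°  ✓
  (1,4): δ = 57.30°  ✓
  (2,3): δ = 87.45°  ·
  (2,4): δ = 44.37°  ✓
  (3,4): δ = 136.92°  ·
antipodal pairs: 4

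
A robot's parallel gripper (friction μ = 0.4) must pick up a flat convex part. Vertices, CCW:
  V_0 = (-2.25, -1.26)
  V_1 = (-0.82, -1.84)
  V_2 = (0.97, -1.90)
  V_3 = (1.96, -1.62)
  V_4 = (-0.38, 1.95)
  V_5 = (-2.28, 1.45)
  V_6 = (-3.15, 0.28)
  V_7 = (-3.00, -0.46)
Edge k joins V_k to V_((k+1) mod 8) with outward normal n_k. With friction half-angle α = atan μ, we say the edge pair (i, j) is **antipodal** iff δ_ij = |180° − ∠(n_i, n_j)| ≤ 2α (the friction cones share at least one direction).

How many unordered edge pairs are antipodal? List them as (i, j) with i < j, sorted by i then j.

count = 7; pairs: (0,3), (0,4), (1,4), (2,4), (2,5), (3,6), (3,7)

α = atan 0.4 = 21.80°;  2α = 43.60°
n_0 = (-0.3759, -0.9267)
n_1 = (-0.0335, -0.9994)
n_2 = (+0.2722, -0.9623)
n_3 = (+0.8364, +0.5482)
n_4 = (-0.2545, +0.9671)
n_5 = (-0.8025, +0.5967)
n_6 = (-0.9801, -0.1987)
n_7 = (-0.7295, -0.6839)
  (0,1): δ = 159.84°  ·
  (0,2): δ = 142.13°  ·
  (0,3): δ = 34.68°  ✓
  (0,4): δ = 36.82°  ✓
  (0,5): δ = 75.44°  ·
  (0,6): δ = 123.54°  ·
  (0,7): δ = 155.23°  ·
  (1,2): δ = 162.29°  ·
  (1,3): δ = 54.84°  ·
  (1,4): δ = 16.66°  ✓
  (1,5): δ = 55.29°  ·
  (1,6): δ = 103.38°  ·
  (1,7): δ = 135.07°  ·
  (2,3): δ = 72.55°  ·
  (2,4): δ = 1.05°  ✓
  (2,5): δ = 37.57°  ✓
  (2,6): δ = 85.67°  ·
  (2,7): δ = 117.36°  ·
  (3,4): δ = 108.50°  ·
  (3,5): δ = 69.88°  ·
  (3,6): δ = 21.78°  ✓
  (3,7): δ = 9.91°  ✓
  (4,5): δ = 141.38°  ·
  (4,6): δ = 93.28°  ·
  (4,7): δ = 61.59°  ·
  (5,6): δ = 131.91°  ·
  (5,7): δ = 100.21°  ·
  (6,7): δ = 148.31°  ·
antipodal pairs: 7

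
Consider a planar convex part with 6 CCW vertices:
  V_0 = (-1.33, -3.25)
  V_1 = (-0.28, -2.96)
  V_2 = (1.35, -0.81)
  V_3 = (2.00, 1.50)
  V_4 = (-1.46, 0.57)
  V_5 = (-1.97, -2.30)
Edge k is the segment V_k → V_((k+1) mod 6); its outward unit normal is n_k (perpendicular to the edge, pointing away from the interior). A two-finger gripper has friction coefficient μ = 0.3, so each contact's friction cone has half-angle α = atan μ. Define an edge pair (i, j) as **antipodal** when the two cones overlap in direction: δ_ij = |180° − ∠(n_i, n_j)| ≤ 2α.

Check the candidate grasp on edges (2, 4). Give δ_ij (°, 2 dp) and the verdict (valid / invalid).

α = atan 0.3 = 16.70°;  2α = 33.40°
edge 2: e_2 = (+0.65, +2.31);  n_2 = (+0.9626, -0.2709)
edge 4: e_4 = (-0.51, -2.87);  n_4 = (-0.9846, +0.1750)
∠(n_2, n_4) = 174.36°
δ = |180° − 174.36°| = 5.64°
5.64° ≤ 2α = 33.40°  →  valid

δ = 5.64°, valid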